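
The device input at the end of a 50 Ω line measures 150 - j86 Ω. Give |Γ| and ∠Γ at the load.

Γ ≈ 0.606 ∠ -17.4°

Γ = (Z_L − Z_0)/(Z_L + Z_0) = (100 − j86)/(200 − j86)
|Γ| = 132/218 = 0.606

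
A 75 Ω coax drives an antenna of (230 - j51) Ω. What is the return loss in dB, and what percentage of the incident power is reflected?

Γ = (155 − j51)/(305 − j51), |Γ| = 0.528
RL = −20·log₁₀(0.528) = 5.55 dB
P_refl/P_inc = |Γ|² = 0.278

RL ≈ 5.55 dB; 27.8% of incident power reflected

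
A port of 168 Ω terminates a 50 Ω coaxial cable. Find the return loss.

Γ = (168 − 50)/(168 + 50) = 0.541
RL = −20·log₁₀|Γ| = −20·log₁₀(0.541)

RL ≈ 5.33 dB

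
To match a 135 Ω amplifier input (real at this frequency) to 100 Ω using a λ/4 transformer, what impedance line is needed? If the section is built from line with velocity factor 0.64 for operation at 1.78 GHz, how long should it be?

Z_qwt = √(Z_0·R_L) = √(100 × 135) = √13500
λ = 0.64·c/f = 0.108 m, so l = λ/4 = 0.027 m

Z_qwt ≈ 116 Ω; length ≈ 2.7 cm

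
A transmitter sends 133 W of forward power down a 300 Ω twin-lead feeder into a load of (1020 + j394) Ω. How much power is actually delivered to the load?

|Γ| = |(720 + j394)/(1320 + j394)| = 0.596
|Γ|² = 0.355
P_refl = |Γ|²·P_inc = 47.2 W, P_del = (1 − |Γ|²)·P_inc = 85.8 W

P_delivered ≈ 85.8 W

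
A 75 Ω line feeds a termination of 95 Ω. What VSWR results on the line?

VSWR ≈ 1.27

Γ = (95 − 75)/(95 + 75) = 0.118
VSWR = (1 + 0.118)/(1 − 0.118)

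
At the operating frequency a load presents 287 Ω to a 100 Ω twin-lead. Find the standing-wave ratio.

Γ = (287 − 100)/(287 + 100) = 0.483
VSWR = (1 + 0.483)/(1 − 0.483)

VSWR ≈ 2.87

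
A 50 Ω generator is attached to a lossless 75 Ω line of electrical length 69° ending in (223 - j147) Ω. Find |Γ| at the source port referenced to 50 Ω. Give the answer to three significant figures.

tan(βl) = 2.61
Z_in = Z_0·(Z_L + jZ_0·tanβl)/(Z_0 + jZ_L·tanβl) = 17.8 − j14.7 Ω
Γ_s = (Z_in − Z_s)/(Z_in + Z_s) = (-32.2 − j14.7)/(67.8 − j14.7), |Γ_s| = 0.509

|Γ| ≈ 0.509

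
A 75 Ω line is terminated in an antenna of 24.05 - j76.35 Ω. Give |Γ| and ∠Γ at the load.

Γ = (Z_L − Z_0)/(Z_L + Z_0) = (-50.95 − j76.35)/(99.05 − j76.35)
|Γ| = 91.8/125 = 0.734

Γ ≈ 0.734 ∠ -86.1°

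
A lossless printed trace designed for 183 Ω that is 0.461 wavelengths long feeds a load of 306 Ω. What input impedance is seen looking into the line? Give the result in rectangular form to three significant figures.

βl = 2π × 0.461 = 166°
tan(βl) = tan(166°) = -0.25
Z_in = Z_0·(Z_L + jZ_0·tanβl)/(Z_0 + jZ_L·tanβl)
     = 183·(306 − j45.8)/(183 − j76.5)

Z_in ≈ 277 + j70 Ω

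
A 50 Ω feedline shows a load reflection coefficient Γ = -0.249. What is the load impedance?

Z_L = Z_0·(1 + Γ)/(1 − Γ) = 50·(0.751)/(1.25)

Z_L ≈ 30.1 Ω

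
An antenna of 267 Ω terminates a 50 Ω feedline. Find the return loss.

Γ = (267 − 50)/(267 + 50) = 0.685
RL = −20·log₁₀|Γ| = −20·log₁₀(0.685)

RL ≈ 3.29 dB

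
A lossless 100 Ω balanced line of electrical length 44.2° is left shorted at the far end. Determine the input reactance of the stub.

tan(βl) = 0.972
For a shorted stub, Z_in = jZ_0·tan(βl)

X_in ≈ 97.2 Ω (inductive)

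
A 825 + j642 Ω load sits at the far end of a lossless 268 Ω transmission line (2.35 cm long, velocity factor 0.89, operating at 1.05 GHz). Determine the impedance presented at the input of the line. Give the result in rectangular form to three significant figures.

Z_in ≈ 268 − j484 Ω

λ = v/f = 0.89·c / 1.05 GHz = 0.254 m
βl = 2π·l/λ = 2π × 0.0924 = 33.3°
tan(βl) = tan(33.3°) = 0.656
Z_in = Z_0·(Z_L + jZ_0·tanβl)/(Z_0 + jZ_L·tanβl)
     = 268·(825 + j818)/(-153 + j541)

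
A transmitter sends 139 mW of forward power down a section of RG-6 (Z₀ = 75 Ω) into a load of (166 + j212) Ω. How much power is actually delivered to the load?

P_delivered ≈ 67.2 mW

|Γ| = |(91 + j212)/(241 + j212)| = 0.719
|Γ|² = 0.517
P_refl = |Γ|²·P_inc = 71.8 mW, P_del = (1 − |Γ|²)·P_inc = 67.2 mW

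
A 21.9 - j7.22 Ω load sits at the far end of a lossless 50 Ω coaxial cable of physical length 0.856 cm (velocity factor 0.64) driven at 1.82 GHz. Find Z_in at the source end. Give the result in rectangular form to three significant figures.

Z_in ≈ 23.4 + j13.9 Ω

λ = v/f = 0.64·c / 1.82 GHz = 0.105 m
βl = 2π·l/λ = 2π × 0.0811 = 29.2°
tan(βl) = tan(29.2°) = 0.559
Z_in = Z_0·(Z_L + jZ_0·tanβl)/(Z_0 + jZ_L·tanβl)
     = 50·(21.9 + j20.7)/(54 + j12.2)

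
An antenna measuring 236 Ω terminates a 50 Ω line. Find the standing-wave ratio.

VSWR ≈ 4.72

For a purely resistive load, VSWR = R_L/Z_0 or Z_0/R_L (whichever > 1) = 236/50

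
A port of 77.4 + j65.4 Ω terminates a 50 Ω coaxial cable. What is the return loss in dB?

Γ = (27.4 + j65.4)/(127.4 + j65.4), |Γ| = 0.495
RL = −20·log₁₀|Γ| = −20·log₁₀(0.495)

RL ≈ 6.11 dB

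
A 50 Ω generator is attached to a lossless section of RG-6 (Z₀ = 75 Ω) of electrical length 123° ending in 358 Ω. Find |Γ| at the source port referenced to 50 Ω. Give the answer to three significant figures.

tan(βl) = -1.54
Z_in = Z_0·(Z_L + jZ_0·tanβl)/(Z_0 + jZ_L·tanβl) = 21.9 + j45.7 Ω
Γ_s = (Z_in − Z_s)/(Z_in + Z_s) = (-28.1 + j45.7)/(71.9 + j45.7), |Γ_s| = 0.629

|Γ| ≈ 0.629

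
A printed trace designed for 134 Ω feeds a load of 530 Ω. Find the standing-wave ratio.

VSWR ≈ 3.96

Γ = (530 − 134)/(530 + 134) = 0.596
VSWR = (1 + 0.596)/(1 − 0.596)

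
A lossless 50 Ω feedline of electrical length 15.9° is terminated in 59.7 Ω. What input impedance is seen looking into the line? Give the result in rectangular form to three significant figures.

tan(βl) = tan(15.9°) = 0.285
Z_in = Z_0·(Z_L + jZ_0·tanβl)/(Z_0 + jZ_L·tanβl)
     = 50·(59.7 + j14.2)/(50 + j17)

Z_in ≈ 57.9 − j5.43 Ω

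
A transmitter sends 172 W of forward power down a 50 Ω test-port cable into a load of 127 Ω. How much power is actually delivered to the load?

Γ = (127 − 50)/(127 + 50) = 0.435
|Γ|² = 0.189
P_refl = |Γ|²·P_inc = 32.6 W, P_del = (1 − |Γ|²)·P_inc = 139 W

P_delivered ≈ 139 W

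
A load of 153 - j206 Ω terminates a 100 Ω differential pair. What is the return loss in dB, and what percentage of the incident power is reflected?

RL ≈ 3.72 dB; 42.5% of incident power reflected

Γ = (53 − j206)/(253 − j206), |Γ| = 0.652
RL = −20·log₁₀(0.652) = 3.72 dB
P_refl/P_inc = |Γ|² = 0.425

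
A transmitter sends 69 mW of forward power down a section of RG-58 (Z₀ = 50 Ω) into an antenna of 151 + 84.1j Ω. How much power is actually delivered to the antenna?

P_delivered ≈ 43.9 mW

|Γ| = |(101 + j84.1)/(201 + j84.1)| = 0.603
|Γ|² = 0.364
P_refl = |Γ|²·P_inc = 25.1 mW, P_del = (1 − |Γ|²)·P_inc = 43.9 mW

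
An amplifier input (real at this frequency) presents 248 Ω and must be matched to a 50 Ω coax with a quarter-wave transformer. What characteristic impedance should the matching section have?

Z_qwt ≈ 111 Ω

Z_qwt = √(Z_0·R_L) = √(50 × 248) = √12400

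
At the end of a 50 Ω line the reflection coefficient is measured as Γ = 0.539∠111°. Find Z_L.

Z_L = Z_0·(1 + Γ)/(1 − Γ) = 50·(0.807 + j0.503)/(1.19 − j0.503)

Z_L ≈ 21.2 + j30 Ω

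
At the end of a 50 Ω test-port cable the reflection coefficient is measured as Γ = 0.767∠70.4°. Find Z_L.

Z_L ≈ 19.2 + j67.3 Ω

Z_L = Z_0·(1 + Γ)/(1 − Γ) = 50·(1.26 + j0.723)/(0.743 − j0.723)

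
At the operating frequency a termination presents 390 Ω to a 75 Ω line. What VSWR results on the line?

VSWR ≈ 5.2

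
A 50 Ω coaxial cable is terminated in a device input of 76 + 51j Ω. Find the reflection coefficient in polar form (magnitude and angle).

Γ = (Z_L − Z_0)/(Z_L + Z_0) = (26 + j51)/(126 + j51)
|Γ| = 57.2/136 = 0.421

Γ ≈ 0.421 ∠ 41°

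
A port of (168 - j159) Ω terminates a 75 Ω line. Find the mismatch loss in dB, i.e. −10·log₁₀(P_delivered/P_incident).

Γ = (93 − j159)/(243 − j159), |Γ| = 0.634
|Γ|² = 0.402, so P_del/P_inc = 1 − |Γ|² = 0.598
ML = −10·log₁₀(1 − |Γ|²)

mismatch loss ≈ 2.24 dB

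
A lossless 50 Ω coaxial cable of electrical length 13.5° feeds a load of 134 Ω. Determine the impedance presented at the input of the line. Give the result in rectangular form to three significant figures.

Z_in ≈ 100 − j52.5 Ω

tan(βl) = tan(13.5°) = 0.24
Z_in = Z_0·(Z_L + jZ_0·tanβl)/(Z_0 + jZ_L·tanβl)
     = 50·(134 + j12)/(50 + j32.2)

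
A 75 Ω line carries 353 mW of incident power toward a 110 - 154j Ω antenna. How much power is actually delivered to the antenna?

|Γ| = |(35 − j154)/(185 − j154)| = 0.656
|Γ|² = 0.43
P_refl = |Γ|²·P_inc = 152 mW, P_del = (1 − |Γ|²)·P_inc = 201 mW

P_delivered ≈ 201 mW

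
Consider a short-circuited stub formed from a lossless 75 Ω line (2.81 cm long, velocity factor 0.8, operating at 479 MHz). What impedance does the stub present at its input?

λ = v/f = 0.8·c / 479 MHz = 0.501 m
βl = 2π·l/λ = 2π × 0.0561 = 20.2°
tan(βl) = 0.368
For a short-circuited stub, Z_in = jZ_0·tan(βl)

Z_in ≈ +j27.6 Ω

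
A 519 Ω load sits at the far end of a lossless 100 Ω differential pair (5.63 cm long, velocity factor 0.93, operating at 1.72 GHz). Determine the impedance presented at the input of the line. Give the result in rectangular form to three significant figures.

λ = v/f = 0.93·c / 1.72 GHz = 0.162 m
βl = 2π·l/λ = 2π × 0.347 = 125°
tan(βl) = tan(125°) = -1.43
Z_in = Z_0·(Z_L + jZ_0·tanβl)/(Z_0 + jZ_L·tanβl)
     = 100·(519 − j143)/(100 − j743)

Z_in ≈ 28.2 + j66.1 Ω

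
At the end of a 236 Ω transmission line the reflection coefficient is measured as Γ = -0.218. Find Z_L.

Z_L ≈ 152 Ω

Z_L = Z_0·(1 + Γ)/(1 − Γ) = 236·(0.782)/(1.22)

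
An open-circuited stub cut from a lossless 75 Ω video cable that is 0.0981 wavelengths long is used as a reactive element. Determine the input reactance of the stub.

X_in ≈ -106 Ω (capacitive)

βl = 2π × 0.0981 = 35.3°
tan(βl) = 0.708
For an open-circuited stub, Z_in = −jZ_0·cot(βl) = −jZ_0/tan(βl)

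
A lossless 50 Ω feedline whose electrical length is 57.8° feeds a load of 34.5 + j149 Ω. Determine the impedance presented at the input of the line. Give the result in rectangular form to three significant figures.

Z_in ≈ 8.03 − j58.8 Ω

tan(βl) = tan(57.8°) = 1.59
Z_in = Z_0·(Z_L + jZ_0·tanβl)/(Z_0 + jZ_L·tanβl)
     = 50·(34.5 + j228)/(-187 + j54.8)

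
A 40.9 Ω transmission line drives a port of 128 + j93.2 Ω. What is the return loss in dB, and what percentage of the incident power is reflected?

RL ≈ 3.59 dB; 43.7% of incident power reflected

Γ = (87.1 + j93.2)/(168.9 + j93.2), |Γ| = 0.661
RL = −20·log₁₀(0.661) = 3.59 dB
P_refl/P_inc = |Γ|² = 0.437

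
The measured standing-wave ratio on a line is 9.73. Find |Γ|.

|Γ| = (S − 1)/(S + 1) = (9.73 − 1)/(9.73 + 1) = 8.73/10.7

|Γ| ≈ 0.814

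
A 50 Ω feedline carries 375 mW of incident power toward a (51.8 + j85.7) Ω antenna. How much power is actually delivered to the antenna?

|Γ| = |(1.8 + j85.7)/(101.8 + j85.7)| = 0.644
|Γ|² = 0.415
P_refl = |Γ|²·P_inc = 156 mW, P_del = (1 − |Γ|²)·P_inc = 219 mW

P_delivered ≈ 219 mW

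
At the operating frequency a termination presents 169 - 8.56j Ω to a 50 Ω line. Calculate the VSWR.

Γ = (Z_L − Z_0)/(Z_L + Z_0) = (119 − j8.56)/(219 − j8.56)
|Γ| = 119/219 = 0.544
VSWR = (1 + |Γ|)/(1 − |Γ|) = 1.54/0.456

VSWR ≈ 3.39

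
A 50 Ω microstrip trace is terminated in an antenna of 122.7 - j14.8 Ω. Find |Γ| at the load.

|Γ| ≈ 0.428

Γ = (Z_L − Z_0)/(Z_L + Z_0) = (72.7 − j14.8)/(172.7 − j14.8)
|Γ| = 74.2/173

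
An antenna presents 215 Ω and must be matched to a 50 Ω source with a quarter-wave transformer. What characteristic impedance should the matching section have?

Z_qwt = √(Z_0·R_L) = √(50 × 215) = √10750

Z_qwt ≈ 104 Ω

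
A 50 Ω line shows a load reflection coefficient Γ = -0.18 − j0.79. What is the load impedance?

Z_L ≈ 8.52 − j39.2 Ω

Z_L = Z_0·(1 + Γ)/(1 − Γ) = 50·(0.82 − j0.79)/(1.18 + j0.79)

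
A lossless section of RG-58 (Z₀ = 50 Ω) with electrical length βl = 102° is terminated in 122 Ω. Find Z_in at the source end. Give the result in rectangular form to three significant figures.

Z_in ≈ 21.3 + j8.78 Ω

tan(βl) = tan(102°) = -4.7
Z_in = Z_0·(Z_L + jZ_0·tanβl)/(Z_0 + jZ_L·tanβl)
     = 50·(122 − j235)/(50 − j574)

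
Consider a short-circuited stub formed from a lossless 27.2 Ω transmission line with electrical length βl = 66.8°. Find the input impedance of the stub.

Z_in ≈ +j63.5 Ω

tan(βl) = 2.33
For a short-circuited stub, Z_in = jZ_0·tan(βl)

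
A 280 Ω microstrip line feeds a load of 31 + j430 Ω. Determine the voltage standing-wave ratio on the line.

VSWR ≈ 30.4

Γ = (Z_L − Z_0)/(Z_L + Z_0) = (-249 + j430)/(311 + j430)
|Γ| = 497/531 = 0.936
VSWR = (1 + |Γ|)/(1 − |Γ|) = 1.94/0.0637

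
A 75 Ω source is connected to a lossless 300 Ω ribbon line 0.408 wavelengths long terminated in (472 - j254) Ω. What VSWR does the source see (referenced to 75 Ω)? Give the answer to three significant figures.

βl = 2π × 0.408 = 147°
tan(βl) = -0.652
Z_in = Z_0·(Z_L + jZ_0·tanβl)/(Z_0 + jZ_L·tanβl) = 537 + j226 Ω
Γ_s = (Z_in − Z_s)/(Z_in + Z_s) = (462 + j226)/(612 + j226), |Γ_s| = 0.788
VSWR = (1 + |Γ_s|)/(1 − |Γ_s|)

VSWR ≈ 8.44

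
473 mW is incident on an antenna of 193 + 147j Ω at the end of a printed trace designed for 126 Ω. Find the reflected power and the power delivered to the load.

|Γ| = |(67 + j147)/(319 + j147)| = 0.46
|Γ|² = 0.212
P_refl = |Γ|²·P_inc = 100 mW, P_del = (1 − |Γ|²)·P_inc = 373 mW

P_reflected ≈ 100 mW; P_delivered ≈ 373 mW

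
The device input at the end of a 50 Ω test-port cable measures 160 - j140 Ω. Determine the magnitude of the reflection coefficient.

Γ = (Z_L − Z_0)/(Z_L + Z_0) = (110 − j140)/(210 − j140)
|Γ| = 178/252

|Γ| ≈ 0.705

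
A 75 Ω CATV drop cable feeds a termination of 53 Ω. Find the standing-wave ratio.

For a purely resistive load, VSWR = R_L/Z_0 or Z_0/R_L (whichever > 1) = 75/53

VSWR ≈ 1.42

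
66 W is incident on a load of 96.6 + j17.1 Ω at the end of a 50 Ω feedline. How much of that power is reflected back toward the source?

P_reflected ≈ 7.47 W

|Γ| = |(46.6 + j17.1)/(146.6 + j17.1)| = 0.336
|Γ|² = 0.113
P_refl = |Γ|²·P_inc = 7.47 W, P_del = (1 − |Γ|²)·P_inc = 58.5 W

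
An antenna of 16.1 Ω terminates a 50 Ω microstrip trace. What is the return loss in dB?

RL ≈ 5.8 dB

Γ = (16.1 − 50)/(16.1 + 50) = -0.513
RL = −20·log₁₀|Γ| = −20·log₁₀(0.513)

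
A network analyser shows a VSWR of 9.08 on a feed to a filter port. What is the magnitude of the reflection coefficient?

|Γ| ≈ 0.802

|Γ| = (S − 1)/(S + 1) = (9.08 − 1)/(9.08 + 1) = 8.08/10.1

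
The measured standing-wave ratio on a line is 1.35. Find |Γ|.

|Γ| ≈ 0.149

|Γ| = (S − 1)/(S + 1) = (1.35 − 1)/(1.35 + 1) = 0.35/2.35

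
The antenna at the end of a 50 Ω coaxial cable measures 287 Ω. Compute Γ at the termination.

Γ = 0.703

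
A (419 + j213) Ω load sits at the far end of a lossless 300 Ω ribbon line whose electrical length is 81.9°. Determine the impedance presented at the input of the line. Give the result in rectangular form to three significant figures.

Z_in ≈ 188 − j119 Ω

tan(βl) = tan(81.9°) = 7.03
Z_in = Z_0·(Z_L + jZ_0·tanβl)/(Z_0 + jZ_L·tanβl)
     = 300·(419 + j2320)/(-1200 + j2940)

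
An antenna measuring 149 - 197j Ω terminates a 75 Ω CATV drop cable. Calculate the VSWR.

VSWR ≈ 5.79

Γ = (Z_L − Z_0)/(Z_L + Z_0) = (74 − j197)/(224 − j197)
|Γ| = 210/298 = 0.705
VSWR = (1 + |Γ|)/(1 − |Γ|) = 1.71/0.295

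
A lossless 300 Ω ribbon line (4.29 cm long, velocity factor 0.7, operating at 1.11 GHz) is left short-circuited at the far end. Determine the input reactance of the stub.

λ = v/f = 0.7·c / 1.11 GHz = 0.189 m
βl = 2π·l/λ = 2π × 0.227 = 81.6°
tan(βl) = 6.8
For a short-circuited stub, Z_in = jZ_0·tan(βl)

X_in ≈ 2040 Ω (inductive)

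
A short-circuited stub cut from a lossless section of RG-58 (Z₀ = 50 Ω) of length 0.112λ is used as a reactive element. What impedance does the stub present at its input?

βl = 2π × 0.112 = 40.3°
tan(βl) = 0.849
For a short-circuited stub, Z_in = jZ_0·tan(βl)

Z_in ≈ +j42.4 Ω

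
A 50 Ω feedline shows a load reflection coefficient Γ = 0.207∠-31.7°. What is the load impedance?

Z_L = Z_0·(1 + Γ)/(1 − Γ) = 50·(1.18 − j0.109)/(0.824 + j0.109)

Z_L ≈ 69.3 − j15.8 Ω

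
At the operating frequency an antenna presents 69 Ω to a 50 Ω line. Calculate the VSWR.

VSWR ≈ 1.38

For a purely resistive load, VSWR = R_L/Z_0 or Z_0/R_L (whichever > 1) = 69/50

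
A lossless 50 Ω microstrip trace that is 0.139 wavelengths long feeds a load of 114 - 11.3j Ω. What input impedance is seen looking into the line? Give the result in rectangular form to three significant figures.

Z_in ≈ 30.7 − j27.6 Ω

βl = 2π × 0.139 = 50°
tan(βl) = tan(50°) = 1.19
Z_in = Z_0·(Z_L + jZ_0·tanβl)/(Z_0 + jZ_L·tanβl)
     = 50·(114 + j48.4)/(63.5 + j136)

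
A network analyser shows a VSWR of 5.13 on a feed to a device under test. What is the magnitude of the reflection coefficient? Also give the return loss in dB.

|Γ| = (S − 1)/(S + 1) = (5.13 − 1)/(5.13 + 1) = 4.13/6.13
RL = −20·log₁₀|Γ| = −20·log₁₀(0.674)

|Γ| ≈ 0.674; return loss ≈ 3.43 dB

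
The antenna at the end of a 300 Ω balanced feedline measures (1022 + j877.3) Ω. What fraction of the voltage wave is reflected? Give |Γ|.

|Γ| ≈ 0.716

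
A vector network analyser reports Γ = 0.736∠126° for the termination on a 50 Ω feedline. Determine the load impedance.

Z_L ≈ 9.52 + j24.7 Ω

Z_L = Z_0·(1 + Γ)/(1 − Γ) = 50·(0.567 + j0.595)/(1.43 − j0.595)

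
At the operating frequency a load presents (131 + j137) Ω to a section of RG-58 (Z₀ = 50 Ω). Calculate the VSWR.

VSWR ≈ 5.69

Γ = (Z_L − Z_0)/(Z_L + Z_0) = (81 + j137)/(181 + j137)
|Γ| = 159/227 = 0.701
VSWR = (1 + |Γ|)/(1 − |Γ|) = 1.7/0.299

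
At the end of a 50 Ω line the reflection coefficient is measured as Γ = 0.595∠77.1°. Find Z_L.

Z_L = Z_0·(1 + Γ)/(1 − Γ) = 50·(1.13 + j0.58)/(0.867 − j0.58)

Z_L ≈ 29.7 + j53.3 Ω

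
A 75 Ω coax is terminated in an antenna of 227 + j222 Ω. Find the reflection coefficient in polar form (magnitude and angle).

Γ ≈ 0.718 ∠ 19.3°

Γ = (Z_L − Z_0)/(Z_L + Z_0) = (152 + j222)/(302 + j222)
|Γ| = 269/375 = 0.718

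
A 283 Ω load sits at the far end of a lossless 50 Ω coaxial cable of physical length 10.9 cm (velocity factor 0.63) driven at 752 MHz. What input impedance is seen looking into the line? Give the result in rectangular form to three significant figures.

Z_in ≈ 46.5 + j94.4 Ω

λ = v/f = 0.63·c / 752 MHz = 0.251 m
βl = 2π·l/λ = 2π × 0.434 = 156°
tan(βl) = tan(156°) = -0.443
Z_in = Z_0·(Z_L + jZ_0·tanβl)/(Z_0 + jZ_L·tanβl)
     = 50·(283 − j22.1)/(50 − j125)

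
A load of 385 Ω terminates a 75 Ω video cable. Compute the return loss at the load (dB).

RL ≈ 3.43 dB

Γ = (385 − 75)/(385 + 75) = 0.674
RL = −20·log₁₀|Γ| = −20·log₁₀(0.674)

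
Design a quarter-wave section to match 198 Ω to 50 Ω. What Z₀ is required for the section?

Z_qwt ≈ 99.5 Ω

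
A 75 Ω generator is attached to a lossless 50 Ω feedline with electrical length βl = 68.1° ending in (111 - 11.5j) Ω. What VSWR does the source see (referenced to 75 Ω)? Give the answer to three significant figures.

tan(βl) = 2.49
Z_in = Z_0·(Z_L + jZ_0·tanβl)/(Z_0 + jZ_L·tanβl) = 24.2 − j13.2 Ω
Γ_s = (Z_in − Z_s)/(Z_in + Z_s) = (-50.8 − j13.2)/(99.2 − j13.2), |Γ_s| = 0.524
VSWR = (1 + |Γ_s|)/(1 − |Γ_s|)

VSWR ≈ 3.21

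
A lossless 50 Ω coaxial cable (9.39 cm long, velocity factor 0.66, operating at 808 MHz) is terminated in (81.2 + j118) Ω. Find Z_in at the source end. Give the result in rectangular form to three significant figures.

Z_in ≈ 12.3 + j29.1 Ω

λ = v/f = 0.66·c / 808 MHz = 0.245 m
βl = 2π·l/λ = 2π × 0.383 = 138°
tan(βl) = tan(138°) = -0.902
Z_in = Z_0·(Z_L + jZ_0·tanβl)/(Z_0 + jZ_L·tanβl)
     = 50·(81.2 + j72.9)/(156 − j73.2)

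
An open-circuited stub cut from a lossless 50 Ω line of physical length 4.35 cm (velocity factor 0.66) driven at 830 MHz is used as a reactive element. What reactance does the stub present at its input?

λ = v/f = 0.66·c / 830 MHz = 0.239 m
βl = 2π·l/λ = 2π × 0.182 = 65.6°
tan(βl) = 2.21
For an open-circuited stub, Z_in = −jZ_0·cot(βl) = −jZ_0/tan(βl)

X_in ≈ -22.6 Ω (capacitive)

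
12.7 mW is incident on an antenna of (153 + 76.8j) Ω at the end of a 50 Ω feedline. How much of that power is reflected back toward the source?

|Γ| = |(103 + j76.8)/(203 + j76.8)| = 0.592
|Γ|² = 0.35
P_refl = |Γ|²·P_inc = 4.45 mW, P_del = (1 − |Γ|²)·P_inc = 8.25 mW

P_reflected ≈ 4.45 mW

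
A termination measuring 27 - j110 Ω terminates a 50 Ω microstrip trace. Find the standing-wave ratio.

Γ = (Z_L − Z_0)/(Z_L + Z_0) = (-23 − j110)/(77 − j110)
|Γ| = 112/134 = 0.837
VSWR = (1 + |Γ|)/(1 − |Γ|) = 1.84/0.163

VSWR ≈ 11.3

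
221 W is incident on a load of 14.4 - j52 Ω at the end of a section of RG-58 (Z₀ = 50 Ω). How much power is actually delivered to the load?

P_delivered ≈ 92.9 W

|Γ| = |(-35.6 − j52)/(64.4 − j52)| = 0.761
|Γ|² = 0.58
P_refl = |Γ|²·P_inc = 128 W, P_del = (1 − |Γ|²)·P_inc = 92.9 W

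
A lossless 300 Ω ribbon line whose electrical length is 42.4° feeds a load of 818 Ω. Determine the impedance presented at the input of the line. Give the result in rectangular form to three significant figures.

tan(βl) = tan(42.4°) = 0.913
Z_in = Z_0·(Z_L + jZ_0·tanβl)/(Z_0 + jZ_L·tanβl)
     = 300·(818 + j274)/(300 + j747)

Z_in ≈ 208 − j245 Ω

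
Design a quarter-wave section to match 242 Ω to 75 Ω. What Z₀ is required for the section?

Z_qwt = √(Z_0·R_L) = √(75 × 242) = √18150

Z_qwt ≈ 135 Ω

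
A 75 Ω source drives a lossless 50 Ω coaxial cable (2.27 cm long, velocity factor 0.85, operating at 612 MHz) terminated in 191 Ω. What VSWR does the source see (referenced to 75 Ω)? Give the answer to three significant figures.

VSWR ≈ 2.93

λ = v/f = 0.85·c / 612 MHz = 0.417 m
βl = 2π·l/λ = 2π × 0.0545 = 19.6°
tan(βl) = 0.356
Z_in = Z_0·(Z_L + jZ_0·tanβl)/(Z_0 + jZ_L·tanβl) = 75.5 − j84.9 Ω
Γ_s = (Z_in − Z_s)/(Z_in + Z_s) = (0.451 − j84.9)/(150 − j84.9), |Γ_s| = 0.491
VSWR = (1 + |Γ_s|)/(1 − |Γ_s|)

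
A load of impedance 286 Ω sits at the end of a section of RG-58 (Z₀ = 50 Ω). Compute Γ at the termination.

Γ = (Z_L − Z_0)/(Z_L + Z_0) = (286 − 50)/(286 + 50) = 236/336

Γ = 0.702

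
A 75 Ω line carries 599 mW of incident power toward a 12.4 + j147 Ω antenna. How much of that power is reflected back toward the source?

|Γ| = |(-62.6 + j147)/(87.4 + j147)| = 0.934
|Γ|² = 0.873
P_refl = |Γ|²·P_inc = 523 mW, P_del = (1 − |Γ|²)·P_inc = 76.2 mW

P_reflected ≈ 523 mW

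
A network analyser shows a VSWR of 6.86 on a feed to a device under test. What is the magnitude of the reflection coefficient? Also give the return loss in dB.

|Γ| ≈ 0.746; return loss ≈ 2.55 dB

|Γ| = (S − 1)/(S + 1) = (6.86 − 1)/(6.86 + 1) = 5.86/7.86
RL = −20·log₁₀|Γ| = −20·log₁₀(0.746)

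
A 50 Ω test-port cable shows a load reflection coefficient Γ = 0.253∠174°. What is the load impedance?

Z_L ≈ 29.9 + j1.69 Ω

Z_L = Z_0·(1 + Γ)/(1 − Γ) = 50·(0.748 + j0.0264)/(1.25 − j0.0264)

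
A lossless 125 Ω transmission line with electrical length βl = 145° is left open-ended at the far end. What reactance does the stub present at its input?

X_in ≈ 179 Ω (inductive)

tan(βl) = -0.7
For an open-ended stub, Z_in = −jZ_0·cot(βl) = −jZ_0/tan(βl)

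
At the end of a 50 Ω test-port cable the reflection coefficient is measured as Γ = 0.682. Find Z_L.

Z_L ≈ 264 Ω

Z_L = Z_0·(1 + Γ)/(1 − Γ) = 50·(1.68)/(0.318)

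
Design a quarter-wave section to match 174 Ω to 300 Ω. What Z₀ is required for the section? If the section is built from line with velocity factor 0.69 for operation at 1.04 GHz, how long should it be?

Z_qwt ≈ 228 Ω; length ≈ 4.98 cm

Z_qwt = √(Z_0·R_L) = √(300 × 174) = √52200
λ = 0.69·c/f = 0.199 m, so l = λ/4 = 0.0498 m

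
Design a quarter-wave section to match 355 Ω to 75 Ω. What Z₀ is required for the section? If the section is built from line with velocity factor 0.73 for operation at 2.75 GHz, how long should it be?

Z_qwt ≈ 163 Ω; length ≈ 1.99 cm

Z_qwt = √(Z_0·R_L) = √(75 × 355) = √26620
λ = 0.73·c/f = 0.0796 m, so l = λ/4 = 0.0199 m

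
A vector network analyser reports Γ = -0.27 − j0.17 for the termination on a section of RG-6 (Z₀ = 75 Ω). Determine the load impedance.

Z_L = Z_0·(1 + Γ)/(1 − Γ) = 75·(0.73 − j0.17)/(1.27 + j0.17)

Z_L ≈ 41 − j15.5 Ω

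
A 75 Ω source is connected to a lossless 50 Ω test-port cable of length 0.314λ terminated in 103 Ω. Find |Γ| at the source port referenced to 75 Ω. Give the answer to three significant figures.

|Γ| ≈ 0.482

βl = 2π × 0.314 = 113°
tan(βl) = -2.35
Z_in = Z_0·(Z_L + jZ_0·tanβl)/(Z_0 + jZ_L·tanβl) = 27.5 + j15.6 Ω
Γ_s = (Z_in − Z_s)/(Z_in + Z_s) = (-47.5 + j15.6)/(102 + j15.6), |Γ_s| = 0.482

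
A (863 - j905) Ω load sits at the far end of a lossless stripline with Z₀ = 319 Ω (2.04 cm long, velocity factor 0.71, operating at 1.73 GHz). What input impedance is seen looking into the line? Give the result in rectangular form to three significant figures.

λ = v/f = 0.71·c / 1.73 GHz = 0.123 m
βl = 2π·l/λ = 2π × 0.166 = 59.6°
tan(βl) = tan(59.6°) = 1.71
Z_in = Z_0·(Z_L + jZ_0·tanβl)/(Z_0 + jZ_L·tanβl)
     = 319·(863 − j360)/(1860 + j1470)

Z_in ≈ 60.9 − j110 Ω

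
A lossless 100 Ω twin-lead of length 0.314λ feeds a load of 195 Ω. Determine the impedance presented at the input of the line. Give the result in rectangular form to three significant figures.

Z_in ≈ 57.8 + j29.9 Ω

βl = 2π × 0.314 = 113°
tan(βl) = tan(113°) = -2.35
Z_in = Z_0·(Z_L + jZ_0·tanβl)/(Z_0 + jZ_L·tanβl)
     = 100·(195 − j235)/(100 − j459)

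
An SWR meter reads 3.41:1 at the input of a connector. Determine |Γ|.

|Γ| = (S − 1)/(S + 1) = (3.41 − 1)/(3.41 + 1) = 2.41/4.41

|Γ| ≈ 0.546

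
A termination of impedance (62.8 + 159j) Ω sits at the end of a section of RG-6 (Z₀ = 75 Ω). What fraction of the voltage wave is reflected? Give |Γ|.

Γ = (Z_L − Z_0)/(Z_L + Z_0) = (-12.2 + j159)/(137.8 + j159)
|Γ| = 159/210

|Γ| ≈ 0.758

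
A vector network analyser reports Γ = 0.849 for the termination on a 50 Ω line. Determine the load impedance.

Z_L = Z_0·(1 + Γ)/(1 − Γ) = 50·(1.85)/(0.151)

Z_L ≈ 612 Ω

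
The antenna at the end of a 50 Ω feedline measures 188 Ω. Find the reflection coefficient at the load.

Γ = 0.58

Γ = (Z_L − Z_0)/(Z_L + Z_0) = (188 − 50)/(188 + 50) = 138/238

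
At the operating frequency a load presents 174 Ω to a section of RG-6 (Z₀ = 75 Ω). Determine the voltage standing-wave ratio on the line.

For a purely resistive load, VSWR = R_L/Z_0 or Z_0/R_L (whichever > 1) = 174/75

VSWR ≈ 2.32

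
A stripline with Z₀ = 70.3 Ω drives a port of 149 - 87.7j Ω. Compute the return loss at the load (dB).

Γ = (78.7 − j87.7)/(219.3 − j87.7), |Γ| = 0.499
RL = −20·log₁₀|Γ| = −20·log₁₀(0.499)

RL ≈ 6.04 dB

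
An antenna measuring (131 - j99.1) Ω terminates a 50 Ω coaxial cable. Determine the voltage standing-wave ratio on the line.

VSWR ≈ 4.27

Γ = (Z_L − Z_0)/(Z_L + Z_0) = (81 − j99.1)/(181 − j99.1)
|Γ| = 128/206 = 0.62
VSWR = (1 + |Γ|)/(1 − |Γ|) = 1.62/0.38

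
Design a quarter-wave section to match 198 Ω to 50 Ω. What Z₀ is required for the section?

Z_qwt = √(Z_0·R_L) = √(50 × 198) = √9900

Z_qwt ≈ 99.5 Ω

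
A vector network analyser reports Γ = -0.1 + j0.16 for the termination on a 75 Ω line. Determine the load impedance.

Z_L ≈ 58.5 + j19.4 Ω

Z_L = Z_0·(1 + Γ)/(1 − Γ) = 75·(0.9 + j0.16)/(1.1 − j0.16)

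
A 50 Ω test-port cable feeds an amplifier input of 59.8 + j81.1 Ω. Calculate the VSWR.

VSWR ≈ 3.98

Γ = (Z_L − Z_0)/(Z_L + Z_0) = (9.8 + j81.1)/(109.8 + j81.1)
|Γ| = 81.7/137 = 0.598
VSWR = (1 + |Γ|)/(1 − |Γ|) = 1.6/0.402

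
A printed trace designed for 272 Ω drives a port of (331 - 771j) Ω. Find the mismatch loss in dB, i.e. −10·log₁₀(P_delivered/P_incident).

Γ = (59 − j771)/(603 − j771), |Γ| = 0.79
|Γ|² = 0.624, so P_del/P_inc = 1 − |Γ|² = 0.376
ML = −10·log₁₀(1 − |Γ|²)

mismatch loss ≈ 4.25 dB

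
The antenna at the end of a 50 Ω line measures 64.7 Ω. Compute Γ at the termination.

Γ = (Z_L − Z_0)/(Z_L + Z_0) = (64.7 − 50)/(64.7 + 50) = 14.7/114.7

Γ = 0.128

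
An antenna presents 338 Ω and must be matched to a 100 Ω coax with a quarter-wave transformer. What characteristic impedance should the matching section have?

Z_qwt = √(Z_0·R_L) = √(100 × 338) = √33800

Z_qwt ≈ 184 Ω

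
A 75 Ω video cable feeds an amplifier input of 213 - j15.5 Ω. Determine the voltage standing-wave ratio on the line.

Γ = (Z_L − Z_0)/(Z_L + Z_0) = (138 − j15.5)/(288 − j15.5)
|Γ| = 139/288 = 0.481
VSWR = (1 + |Γ|)/(1 − |Γ|) = 1.48/0.519

VSWR ≈ 2.86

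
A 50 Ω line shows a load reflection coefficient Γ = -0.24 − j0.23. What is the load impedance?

Z_L = Z_0·(1 + Γ)/(1 − Γ) = 50·(0.76 − j0.23)/(1.24 + j0.23)

Z_L ≈ 28 − j14.5 Ω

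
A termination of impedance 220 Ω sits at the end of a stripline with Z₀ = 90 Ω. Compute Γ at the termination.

Γ = (Z_L − Z_0)/(Z_L + Z_0) = (220 − 90)/(220 + 90) = 130/310

Γ = 0.419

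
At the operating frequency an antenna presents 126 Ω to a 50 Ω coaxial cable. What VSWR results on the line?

Γ = (126 − 50)/(126 + 50) = 0.432
VSWR = (1 + 0.432)/(1 − 0.432)

VSWR ≈ 2.52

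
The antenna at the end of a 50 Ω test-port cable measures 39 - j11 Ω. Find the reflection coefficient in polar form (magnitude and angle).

Γ ≈ 0.173 ∠ -128°

Γ = (Z_L − Z_0)/(Z_L + Z_0) = (-11 − j11)/(89 − j11)
|Γ| = 15.6/89.7 = 0.173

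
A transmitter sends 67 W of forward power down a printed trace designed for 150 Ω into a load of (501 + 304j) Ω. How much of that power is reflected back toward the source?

|Γ| = |(351 + j304)/(651 + j304)| = 0.646
|Γ|² = 0.418
P_refl = |Γ|²·P_inc = 28 W, P_del = (1 − |Γ|²)·P_inc = 39 W

P_reflected ≈ 28 W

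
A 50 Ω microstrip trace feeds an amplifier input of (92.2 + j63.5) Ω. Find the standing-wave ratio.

VSWR ≈ 2.92

Γ = (Z_L − Z_0)/(Z_L + Z_0) = (42.2 + j63.5)/(142.2 + j63.5)
|Γ| = 76.2/156 = 0.49
VSWR = (1 + |Γ|)/(1 − |Γ|) = 1.49/0.51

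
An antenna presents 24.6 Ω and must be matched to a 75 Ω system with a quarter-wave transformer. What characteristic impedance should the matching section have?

Z_qwt ≈ 43 Ω

Z_qwt = √(Z_0·R_L) = √(75 × 24.6) = √1845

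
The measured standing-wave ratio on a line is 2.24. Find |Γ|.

|Γ| = (S − 1)/(S + 1) = (2.24 − 1)/(2.24 + 1) = 1.24/3.24

|Γ| ≈ 0.383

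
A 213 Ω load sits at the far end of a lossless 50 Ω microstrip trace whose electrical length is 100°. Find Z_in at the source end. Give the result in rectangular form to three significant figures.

tan(βl) = tan(100°) = -5.67
Z_in = Z_0·(Z_L + jZ_0·tanβl)/(Z_0 + jZ_L·tanβl)
     = 50·(213 − j284)/(50 − j1210)

Z_in ≈ 12.1 + j8.32 Ω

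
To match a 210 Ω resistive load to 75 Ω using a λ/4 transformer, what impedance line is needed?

Z_qwt = √(Z_0·R_L) = √(75 × 210) = √15750

Z_qwt ≈ 125 Ω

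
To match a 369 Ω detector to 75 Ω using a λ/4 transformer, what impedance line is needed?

Z_qwt ≈ 166 Ω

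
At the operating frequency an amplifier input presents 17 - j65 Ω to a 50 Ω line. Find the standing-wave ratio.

Γ = (Z_L − Z_0)/(Z_L + Z_0) = (-33 − j65)/(67 − j65)
|Γ| = 72.9/93.3 = 0.781
VSWR = (1 + |Γ|)/(1 − |Γ|) = 1.78/0.219

VSWR ≈ 8.13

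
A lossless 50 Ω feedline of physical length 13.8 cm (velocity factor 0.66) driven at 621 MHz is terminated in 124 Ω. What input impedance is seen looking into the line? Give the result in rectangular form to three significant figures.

λ = v/f = 0.66·c / 621 MHz = 0.319 m
βl = 2π·l/λ = 2π × 0.433 = 156°
tan(βl) = tan(156°) = -0.449
Z_in = Z_0·(Z_L + jZ_0·tanβl)/(Z_0 + jZ_L·tanβl)
     = 50·(124 − j22.5)/(50 − j55.7)

Z_in ≈ 66.5 + j51.6 Ω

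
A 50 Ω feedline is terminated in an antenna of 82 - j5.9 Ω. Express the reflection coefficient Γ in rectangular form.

Γ ≈ 0.244 − j0.0338

Γ = (Z_L − Z_0)/(Z_L + Z_0) = (32 − j5.9)/(132 − j5.9)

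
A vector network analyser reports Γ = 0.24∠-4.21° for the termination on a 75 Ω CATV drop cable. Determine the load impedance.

Z_L = Z_0·(1 + Γ)/(1 − Γ) = 75·(1.24 − j0.0176)/(0.761 + j0.0176)

Z_L ≈ 122 − j4.57 Ω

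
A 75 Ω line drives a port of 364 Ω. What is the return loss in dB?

Γ = (364 − 75)/(364 + 75) = 0.658
RL = −20·log₁₀|Γ| = −20·log₁₀(0.658)

RL ≈ 3.63 dB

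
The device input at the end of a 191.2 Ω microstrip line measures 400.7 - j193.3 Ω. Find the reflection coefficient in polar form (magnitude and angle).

Γ = (Z_L − Z_0)/(Z_L + Z_0) = (209.5 − j193.3)/(591.9 − j193.3)
|Γ| = 285/623 = 0.458

Γ ≈ 0.458 ∠ -24.6°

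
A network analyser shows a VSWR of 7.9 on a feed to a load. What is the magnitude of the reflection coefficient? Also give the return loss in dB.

|Γ| = (S − 1)/(S + 1) = (7.9 − 1)/(7.9 + 1) = 6.9/8.9
RL = −20·log₁₀|Γ| = −20·log₁₀(0.775)

|Γ| ≈ 0.775; return loss ≈ 2.21 dB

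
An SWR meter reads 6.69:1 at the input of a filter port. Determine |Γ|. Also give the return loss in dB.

|Γ| ≈ 0.74; return loss ≈ 2.62 dB

|Γ| = (S − 1)/(S + 1) = (6.69 − 1)/(6.69 + 1) = 5.69/7.69
RL = −20·log₁₀|Γ| = −20·log₁₀(0.74)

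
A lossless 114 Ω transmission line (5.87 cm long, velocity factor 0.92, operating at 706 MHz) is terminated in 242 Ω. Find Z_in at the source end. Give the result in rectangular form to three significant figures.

Z_in ≈ 73.4 − j57.6 Ω

λ = v/f = 0.92·c / 706 MHz = 0.391 m
βl = 2π·l/λ = 2π × 0.15 = 54.1°
tan(βl) = tan(54.1°) = 1.38
Z_in = Z_0·(Z_L + jZ_0·tanβl)/(Z_0 + jZ_L·tanβl)
     = 114·(242 + j157)/(114 + j334)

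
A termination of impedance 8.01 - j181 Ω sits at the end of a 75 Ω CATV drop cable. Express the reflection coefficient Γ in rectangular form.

Γ ≈ 0.686 − j0.685

Γ = (Z_L − Z_0)/(Z_L + Z_0) = (-66.99 − j181)/(83.01 − j181)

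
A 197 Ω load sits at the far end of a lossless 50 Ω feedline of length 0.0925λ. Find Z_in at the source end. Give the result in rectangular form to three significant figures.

Z_in ≈ 36.6 − j62 Ω

βl = 2π × 0.0925 = 33.3°
tan(βl) = tan(33.3°) = 0.657
Z_in = Z_0·(Z_L + jZ_0·tanβl)/(Z_0 + jZ_L·tanβl)
     = 50·(197 + j32.8)/(50 + j129)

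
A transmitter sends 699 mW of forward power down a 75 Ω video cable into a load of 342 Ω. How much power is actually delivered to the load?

P_delivered ≈ 412 mW

Γ = (342 − 75)/(342 + 75) = 0.64
|Γ|² = 0.41
P_refl = |Γ|²·P_inc = 287 mW, P_del = (1 − |Γ|²)·P_inc = 412 mW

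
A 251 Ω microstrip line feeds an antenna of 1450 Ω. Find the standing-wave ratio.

Γ = (1450 − 251)/(1450 + 251) = 0.705
VSWR = (1 + 0.705)/(1 − 0.705)

VSWR ≈ 5.78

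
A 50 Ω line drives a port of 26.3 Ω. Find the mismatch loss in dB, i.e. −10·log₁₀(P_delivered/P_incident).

mismatch loss ≈ 0.441 dB

Γ = (26.3 − 50)/(26.3 + 50) = -0.311
|Γ|² = 0.0965, so P_del/P_inc = 1 − |Γ|² = 0.904
ML = −10·log₁₀(1 − |Γ|²)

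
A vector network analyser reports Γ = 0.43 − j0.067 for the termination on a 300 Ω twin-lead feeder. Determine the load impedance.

Z_L ≈ 738 − j122 Ω

Z_L = Z_0·(1 + Γ)/(1 − Γ) = 300·(1.43 − j0.067)/(0.57 + j0.067)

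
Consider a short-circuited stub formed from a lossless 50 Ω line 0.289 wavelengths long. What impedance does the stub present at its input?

βl = 2π × 0.289 = 104°
tan(βl) = -4
For a short-circuited stub, Z_in = jZ_0·tan(βl)

Z_in ≈ −j200 Ω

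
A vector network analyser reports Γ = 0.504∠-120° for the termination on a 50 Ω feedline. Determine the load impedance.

Z_L ≈ 21.2 − j24.8 Ω

Z_L = Z_0·(1 + Γ)/(1 − Γ) = 50·(0.748 − j0.436)/(1.25 + j0.436)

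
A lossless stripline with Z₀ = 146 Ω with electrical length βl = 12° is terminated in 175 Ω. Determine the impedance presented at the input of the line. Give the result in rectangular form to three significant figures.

Z_in ≈ 172 − j12.7 Ω

tan(βl) = tan(12°) = 0.213
Z_in = Z_0·(Z_L + jZ_0·tanβl)/(Z_0 + jZ_L·tanβl)
     = 146·(175 + j31)/(146 + j37.2)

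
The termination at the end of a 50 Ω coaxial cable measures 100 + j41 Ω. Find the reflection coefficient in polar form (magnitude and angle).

Γ = (Z_L − Z_0)/(Z_L + Z_0) = (50 + j41)/(150 + j41)
|Γ| = 64.7/156 = 0.416

Γ ≈ 0.416 ∠ 24.1°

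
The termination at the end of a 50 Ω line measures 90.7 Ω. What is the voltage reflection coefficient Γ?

Γ = (Z_L − Z_0)/(Z_L + Z_0) = (90.7 − 50)/(90.7 + 50) = 40.7/140.7

Γ = 0.289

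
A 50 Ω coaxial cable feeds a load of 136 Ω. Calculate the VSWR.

Γ = (136 − 50)/(136 + 50) = 0.462
VSWR = (1 + 0.462)/(1 − 0.462)

VSWR ≈ 2.72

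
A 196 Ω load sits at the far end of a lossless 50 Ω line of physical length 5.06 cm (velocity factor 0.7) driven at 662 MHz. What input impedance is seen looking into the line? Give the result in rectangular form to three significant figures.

λ = v/f = 0.7·c / 662 MHz = 0.317 m
βl = 2π·l/λ = 2π × 0.16 = 57.4°
tan(βl) = tan(57.4°) = 1.57
Z_in = Z_0·(Z_L + jZ_0·tanβl)/(Z_0 + jZ_L·tanβl)
     = 50·(196 + j78.3)/(50 + j307)

Z_in ≈ 17.5 − j29.1 Ω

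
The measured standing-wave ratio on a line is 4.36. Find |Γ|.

|Γ| ≈ 0.627

|Γ| = (S − 1)/(S + 1) = (4.36 − 1)/(4.36 + 1) = 3.36/5.36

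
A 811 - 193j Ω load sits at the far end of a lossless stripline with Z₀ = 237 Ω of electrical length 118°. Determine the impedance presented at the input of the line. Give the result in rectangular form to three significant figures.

Z_in ≈ 88.2 + j133 Ω

tan(βl) = tan(118°) = -1.88
Z_in = Z_0·(Z_L + jZ_0·tanβl)/(Z_0 + jZ_L·tanβl)
     = 237·(811 − j639)/(-126 − j1530)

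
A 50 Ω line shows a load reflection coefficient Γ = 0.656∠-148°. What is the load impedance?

Z_L = Z_0·(1 + Γ)/(1 − Γ) = 50·(0.444 − j0.348)/(1.56 + j0.348)

Z_L ≈ 11.2 − j13.7 Ω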